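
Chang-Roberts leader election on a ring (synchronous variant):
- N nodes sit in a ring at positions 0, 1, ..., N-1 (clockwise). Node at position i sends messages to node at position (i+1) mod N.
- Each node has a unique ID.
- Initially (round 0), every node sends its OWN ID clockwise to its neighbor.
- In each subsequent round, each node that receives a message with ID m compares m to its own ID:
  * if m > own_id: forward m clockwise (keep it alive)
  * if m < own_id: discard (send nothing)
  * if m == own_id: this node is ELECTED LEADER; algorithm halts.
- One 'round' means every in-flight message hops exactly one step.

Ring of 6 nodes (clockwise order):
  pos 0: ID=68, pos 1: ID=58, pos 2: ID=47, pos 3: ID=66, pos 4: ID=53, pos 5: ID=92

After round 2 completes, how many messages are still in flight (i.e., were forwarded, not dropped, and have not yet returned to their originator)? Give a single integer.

Answer: 2

Derivation:
Round 1: pos1(id58) recv 68: fwd; pos2(id47) recv 58: fwd; pos3(id66) recv 47: drop; pos4(id53) recv 66: fwd; pos5(id92) recv 53: drop; pos0(id68) recv 92: fwd
Round 2: pos2(id47) recv 68: fwd; pos3(id66) recv 58: drop; pos5(id92) recv 66: drop; pos1(id58) recv 92: fwd
After round 2: 2 messages still in flight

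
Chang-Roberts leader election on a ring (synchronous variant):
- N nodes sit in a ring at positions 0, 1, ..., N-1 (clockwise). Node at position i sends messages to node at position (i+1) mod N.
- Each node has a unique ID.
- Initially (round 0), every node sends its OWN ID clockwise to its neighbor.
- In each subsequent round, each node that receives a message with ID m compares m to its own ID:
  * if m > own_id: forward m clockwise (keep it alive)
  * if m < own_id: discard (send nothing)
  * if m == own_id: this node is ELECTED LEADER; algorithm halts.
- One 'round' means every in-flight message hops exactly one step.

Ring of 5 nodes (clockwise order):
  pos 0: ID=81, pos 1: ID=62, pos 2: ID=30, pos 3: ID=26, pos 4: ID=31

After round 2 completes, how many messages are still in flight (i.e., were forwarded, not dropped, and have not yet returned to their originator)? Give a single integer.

Answer: 2

Derivation:
Round 1: pos1(id62) recv 81: fwd; pos2(id30) recv 62: fwd; pos3(id26) recv 30: fwd; pos4(id31) recv 26: drop; pos0(id81) recv 31: drop
Round 2: pos2(id30) recv 81: fwd; pos3(id26) recv 62: fwd; pos4(id31) recv 30: drop
After round 2: 2 messages still in flight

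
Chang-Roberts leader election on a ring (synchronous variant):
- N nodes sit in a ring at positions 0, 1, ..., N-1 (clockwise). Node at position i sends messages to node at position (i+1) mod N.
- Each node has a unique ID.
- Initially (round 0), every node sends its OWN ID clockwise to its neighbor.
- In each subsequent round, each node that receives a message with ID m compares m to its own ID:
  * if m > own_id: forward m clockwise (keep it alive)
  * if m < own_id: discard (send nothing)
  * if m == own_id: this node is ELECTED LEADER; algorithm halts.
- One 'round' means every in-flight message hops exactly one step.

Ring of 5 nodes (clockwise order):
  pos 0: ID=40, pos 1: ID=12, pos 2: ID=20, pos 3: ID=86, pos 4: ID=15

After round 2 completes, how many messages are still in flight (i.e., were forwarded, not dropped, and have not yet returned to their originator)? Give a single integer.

Answer: 2

Derivation:
Round 1: pos1(id12) recv 40: fwd; pos2(id20) recv 12: drop; pos3(id86) recv 20: drop; pos4(id15) recv 86: fwd; pos0(id40) recv 15: drop
Round 2: pos2(id20) recv 40: fwd; pos0(id40) recv 86: fwd
After round 2: 2 messages still in flight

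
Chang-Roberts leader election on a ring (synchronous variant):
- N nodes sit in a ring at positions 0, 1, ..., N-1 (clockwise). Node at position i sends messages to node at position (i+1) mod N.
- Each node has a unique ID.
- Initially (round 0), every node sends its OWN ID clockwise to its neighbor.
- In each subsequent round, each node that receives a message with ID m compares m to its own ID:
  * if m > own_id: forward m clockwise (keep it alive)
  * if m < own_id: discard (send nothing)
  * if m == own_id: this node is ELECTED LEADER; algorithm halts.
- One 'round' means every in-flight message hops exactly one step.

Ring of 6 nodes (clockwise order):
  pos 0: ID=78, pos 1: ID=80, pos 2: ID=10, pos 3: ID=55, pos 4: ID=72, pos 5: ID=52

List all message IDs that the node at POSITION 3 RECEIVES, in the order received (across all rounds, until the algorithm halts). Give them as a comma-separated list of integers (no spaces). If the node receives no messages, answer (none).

Answer: 10,80

Derivation:
Round 1: pos1(id80) recv 78: drop; pos2(id10) recv 80: fwd; pos3(id55) recv 10: drop; pos4(id72) recv 55: drop; pos5(id52) recv 72: fwd; pos0(id78) recv 52: drop
Round 2: pos3(id55) recv 80: fwd; pos0(id78) recv 72: drop
Round 3: pos4(id72) recv 80: fwd
Round 4: pos5(id52) recv 80: fwd
Round 5: pos0(id78) recv 80: fwd
Round 6: pos1(id80) recv 80: ELECTED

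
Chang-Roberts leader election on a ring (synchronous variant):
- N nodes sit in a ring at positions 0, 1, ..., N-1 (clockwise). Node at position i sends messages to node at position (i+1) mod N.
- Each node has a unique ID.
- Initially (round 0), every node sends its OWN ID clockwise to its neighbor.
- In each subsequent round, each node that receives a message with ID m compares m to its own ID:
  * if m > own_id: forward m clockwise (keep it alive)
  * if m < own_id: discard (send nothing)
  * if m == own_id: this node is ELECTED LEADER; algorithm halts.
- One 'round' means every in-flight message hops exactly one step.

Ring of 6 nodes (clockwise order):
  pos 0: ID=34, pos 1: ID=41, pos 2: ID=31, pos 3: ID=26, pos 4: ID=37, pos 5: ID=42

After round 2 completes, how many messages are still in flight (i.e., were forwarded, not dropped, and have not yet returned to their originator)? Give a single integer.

Round 1: pos1(id41) recv 34: drop; pos2(id31) recv 41: fwd; pos3(id26) recv 31: fwd; pos4(id37) recv 26: drop; pos5(id42) recv 37: drop; pos0(id34) recv 42: fwd
Round 2: pos3(id26) recv 41: fwd; pos4(id37) recv 31: drop; pos1(id41) recv 42: fwd
After round 2: 2 messages still in flight

Answer: 2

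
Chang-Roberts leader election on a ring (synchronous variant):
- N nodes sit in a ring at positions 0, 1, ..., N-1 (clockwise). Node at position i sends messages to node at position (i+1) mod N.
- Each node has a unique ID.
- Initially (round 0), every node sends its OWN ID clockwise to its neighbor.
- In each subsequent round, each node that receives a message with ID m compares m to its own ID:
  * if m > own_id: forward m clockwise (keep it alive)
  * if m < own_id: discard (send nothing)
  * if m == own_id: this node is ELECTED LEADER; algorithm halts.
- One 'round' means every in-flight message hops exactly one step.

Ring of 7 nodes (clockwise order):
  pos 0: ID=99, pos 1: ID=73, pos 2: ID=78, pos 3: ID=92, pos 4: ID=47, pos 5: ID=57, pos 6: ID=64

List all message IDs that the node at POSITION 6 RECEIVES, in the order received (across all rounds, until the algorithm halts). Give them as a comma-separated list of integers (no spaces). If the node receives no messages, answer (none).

Round 1: pos1(id73) recv 99: fwd; pos2(id78) recv 73: drop; pos3(id92) recv 78: drop; pos4(id47) recv 92: fwd; pos5(id57) recv 47: drop; pos6(id64) recv 57: drop; pos0(id99) recv 64: drop
Round 2: pos2(id78) recv 99: fwd; pos5(id57) recv 92: fwd
Round 3: pos3(id92) recv 99: fwd; pos6(id64) recv 92: fwd
Round 4: pos4(id47) recv 99: fwd; pos0(id99) recv 92: drop
Round 5: pos5(id57) recv 99: fwd
Round 6: pos6(id64) recv 99: fwd
Round 7: pos0(id99) recv 99: ELECTED

Answer: 57,92,99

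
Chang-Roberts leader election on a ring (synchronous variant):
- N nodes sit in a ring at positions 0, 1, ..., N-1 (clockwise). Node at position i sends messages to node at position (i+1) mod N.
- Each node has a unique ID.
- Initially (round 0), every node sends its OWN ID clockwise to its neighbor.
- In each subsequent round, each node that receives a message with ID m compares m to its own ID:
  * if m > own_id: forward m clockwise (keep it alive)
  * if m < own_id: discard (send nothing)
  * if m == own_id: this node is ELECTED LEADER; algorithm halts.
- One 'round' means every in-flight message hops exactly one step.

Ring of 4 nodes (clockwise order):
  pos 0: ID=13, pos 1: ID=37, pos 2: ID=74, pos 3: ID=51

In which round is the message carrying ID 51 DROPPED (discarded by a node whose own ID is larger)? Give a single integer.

Answer: 3

Derivation:
Round 1: pos1(id37) recv 13: drop; pos2(id74) recv 37: drop; pos3(id51) recv 74: fwd; pos0(id13) recv 51: fwd
Round 2: pos0(id13) recv 74: fwd; pos1(id37) recv 51: fwd
Round 3: pos1(id37) recv 74: fwd; pos2(id74) recv 51: drop
Round 4: pos2(id74) recv 74: ELECTED
Message ID 51 originates at pos 3; dropped at pos 2 in round 3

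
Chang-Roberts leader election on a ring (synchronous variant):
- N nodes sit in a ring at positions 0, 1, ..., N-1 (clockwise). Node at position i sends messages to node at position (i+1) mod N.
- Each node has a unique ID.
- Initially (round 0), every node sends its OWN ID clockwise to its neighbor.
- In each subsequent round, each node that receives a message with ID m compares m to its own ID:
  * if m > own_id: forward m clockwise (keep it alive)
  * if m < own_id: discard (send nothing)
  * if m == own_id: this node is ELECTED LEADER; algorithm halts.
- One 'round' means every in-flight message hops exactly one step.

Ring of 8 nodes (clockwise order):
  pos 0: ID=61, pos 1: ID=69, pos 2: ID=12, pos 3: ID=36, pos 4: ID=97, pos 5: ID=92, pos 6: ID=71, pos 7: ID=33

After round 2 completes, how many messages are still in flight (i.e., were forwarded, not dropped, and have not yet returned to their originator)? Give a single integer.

Answer: 4

Derivation:
Round 1: pos1(id69) recv 61: drop; pos2(id12) recv 69: fwd; pos3(id36) recv 12: drop; pos4(id97) recv 36: drop; pos5(id92) recv 97: fwd; pos6(id71) recv 92: fwd; pos7(id33) recv 71: fwd; pos0(id61) recv 33: drop
Round 2: pos3(id36) recv 69: fwd; pos6(id71) recv 97: fwd; pos7(id33) recv 92: fwd; pos0(id61) recv 71: fwd
After round 2: 4 messages still in flight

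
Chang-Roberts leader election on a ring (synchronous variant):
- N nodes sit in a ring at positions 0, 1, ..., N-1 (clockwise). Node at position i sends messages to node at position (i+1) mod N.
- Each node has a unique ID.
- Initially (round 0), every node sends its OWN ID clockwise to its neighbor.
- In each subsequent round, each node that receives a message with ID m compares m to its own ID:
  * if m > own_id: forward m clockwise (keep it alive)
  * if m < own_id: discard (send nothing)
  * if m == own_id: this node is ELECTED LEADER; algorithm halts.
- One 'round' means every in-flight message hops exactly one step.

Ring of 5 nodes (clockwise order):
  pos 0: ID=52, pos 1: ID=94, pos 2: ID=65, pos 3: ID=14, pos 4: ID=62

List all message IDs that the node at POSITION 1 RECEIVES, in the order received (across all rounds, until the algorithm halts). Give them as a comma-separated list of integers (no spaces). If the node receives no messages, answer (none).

Round 1: pos1(id94) recv 52: drop; pos2(id65) recv 94: fwd; pos3(id14) recv 65: fwd; pos4(id62) recv 14: drop; pos0(id52) recv 62: fwd
Round 2: pos3(id14) recv 94: fwd; pos4(id62) recv 65: fwd; pos1(id94) recv 62: drop
Round 3: pos4(id62) recv 94: fwd; pos0(id52) recv 65: fwd
Round 4: pos0(id52) recv 94: fwd; pos1(id94) recv 65: drop
Round 5: pos1(id94) recv 94: ELECTED

Answer: 52,62,65,94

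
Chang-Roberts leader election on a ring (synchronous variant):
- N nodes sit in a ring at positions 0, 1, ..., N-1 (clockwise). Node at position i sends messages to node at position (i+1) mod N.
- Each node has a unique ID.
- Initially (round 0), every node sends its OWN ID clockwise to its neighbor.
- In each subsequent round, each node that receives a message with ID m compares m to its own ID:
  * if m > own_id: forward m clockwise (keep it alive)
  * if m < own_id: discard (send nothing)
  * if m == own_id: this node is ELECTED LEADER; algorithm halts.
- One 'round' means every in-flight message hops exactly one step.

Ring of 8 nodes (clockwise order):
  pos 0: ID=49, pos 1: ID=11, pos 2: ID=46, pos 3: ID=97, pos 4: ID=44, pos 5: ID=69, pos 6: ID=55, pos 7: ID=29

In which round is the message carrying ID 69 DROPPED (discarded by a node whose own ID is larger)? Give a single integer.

Round 1: pos1(id11) recv 49: fwd; pos2(id46) recv 11: drop; pos3(id97) recv 46: drop; pos4(id44) recv 97: fwd; pos5(id69) recv 44: drop; pos6(id55) recv 69: fwd; pos7(id29) recv 55: fwd; pos0(id49) recv 29: drop
Round 2: pos2(id46) recv 49: fwd; pos5(id69) recv 97: fwd; pos7(id29) recv 69: fwd; pos0(id49) recv 55: fwd
Round 3: pos3(id97) recv 49: drop; pos6(id55) recv 97: fwd; pos0(id49) recv 69: fwd; pos1(id11) recv 55: fwd
Round 4: pos7(id29) recv 97: fwd; pos1(id11) recv 69: fwd; pos2(id46) recv 55: fwd
Round 5: pos0(id49) recv 97: fwd; pos2(id46) recv 69: fwd; pos3(id97) recv 55: drop
Round 6: pos1(id11) recv 97: fwd; pos3(id97) recv 69: drop
Round 7: pos2(id46) recv 97: fwd
Round 8: pos3(id97) recv 97: ELECTED
Message ID 69 originates at pos 5; dropped at pos 3 in round 6

Answer: 6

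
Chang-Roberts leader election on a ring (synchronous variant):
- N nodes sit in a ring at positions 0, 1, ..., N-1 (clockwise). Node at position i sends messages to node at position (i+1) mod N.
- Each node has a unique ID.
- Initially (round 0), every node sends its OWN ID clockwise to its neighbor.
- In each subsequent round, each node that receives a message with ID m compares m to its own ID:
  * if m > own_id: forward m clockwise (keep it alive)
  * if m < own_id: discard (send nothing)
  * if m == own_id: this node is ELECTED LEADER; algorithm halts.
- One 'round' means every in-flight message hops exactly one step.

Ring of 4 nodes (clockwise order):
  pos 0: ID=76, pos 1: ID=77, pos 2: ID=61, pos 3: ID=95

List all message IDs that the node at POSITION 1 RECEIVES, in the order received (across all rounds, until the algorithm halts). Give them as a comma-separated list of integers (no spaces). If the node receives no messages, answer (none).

Answer: 76,95

Derivation:
Round 1: pos1(id77) recv 76: drop; pos2(id61) recv 77: fwd; pos3(id95) recv 61: drop; pos0(id76) recv 95: fwd
Round 2: pos3(id95) recv 77: drop; pos1(id77) recv 95: fwd
Round 3: pos2(id61) recv 95: fwd
Round 4: pos3(id95) recv 95: ELECTED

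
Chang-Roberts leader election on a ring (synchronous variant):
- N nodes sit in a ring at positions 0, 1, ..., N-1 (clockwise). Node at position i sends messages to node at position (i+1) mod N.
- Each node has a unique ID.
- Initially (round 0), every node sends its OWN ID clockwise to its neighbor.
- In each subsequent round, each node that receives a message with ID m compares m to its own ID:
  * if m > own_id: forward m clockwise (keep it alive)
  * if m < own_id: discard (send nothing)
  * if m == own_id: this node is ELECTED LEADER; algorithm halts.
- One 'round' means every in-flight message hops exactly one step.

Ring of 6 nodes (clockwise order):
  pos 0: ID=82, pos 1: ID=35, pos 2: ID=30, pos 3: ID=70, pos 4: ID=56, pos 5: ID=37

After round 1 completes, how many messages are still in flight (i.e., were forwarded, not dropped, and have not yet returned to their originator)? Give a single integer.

Answer: 4

Derivation:
Round 1: pos1(id35) recv 82: fwd; pos2(id30) recv 35: fwd; pos3(id70) recv 30: drop; pos4(id56) recv 70: fwd; pos5(id37) recv 56: fwd; pos0(id82) recv 37: drop
After round 1: 4 messages still in flight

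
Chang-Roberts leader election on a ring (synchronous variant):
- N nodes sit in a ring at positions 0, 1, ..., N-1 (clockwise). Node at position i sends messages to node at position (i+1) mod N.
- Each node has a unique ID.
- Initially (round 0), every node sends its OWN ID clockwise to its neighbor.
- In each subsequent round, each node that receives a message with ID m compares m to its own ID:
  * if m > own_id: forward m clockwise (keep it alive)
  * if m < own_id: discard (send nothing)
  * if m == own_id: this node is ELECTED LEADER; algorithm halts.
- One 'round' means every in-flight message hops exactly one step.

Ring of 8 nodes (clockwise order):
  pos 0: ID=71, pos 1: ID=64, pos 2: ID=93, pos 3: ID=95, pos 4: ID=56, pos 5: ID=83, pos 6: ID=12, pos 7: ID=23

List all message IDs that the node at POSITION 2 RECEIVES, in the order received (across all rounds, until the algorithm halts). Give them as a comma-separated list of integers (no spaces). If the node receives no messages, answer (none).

Answer: 64,71,83,95

Derivation:
Round 1: pos1(id64) recv 71: fwd; pos2(id93) recv 64: drop; pos3(id95) recv 93: drop; pos4(id56) recv 95: fwd; pos5(id83) recv 56: drop; pos6(id12) recv 83: fwd; pos7(id23) recv 12: drop; pos0(id71) recv 23: drop
Round 2: pos2(id93) recv 71: drop; pos5(id83) recv 95: fwd; pos7(id23) recv 83: fwd
Round 3: pos6(id12) recv 95: fwd; pos0(id71) recv 83: fwd
Round 4: pos7(id23) recv 95: fwd; pos1(id64) recv 83: fwd
Round 5: pos0(id71) recv 95: fwd; pos2(id93) recv 83: drop
Round 6: pos1(id64) recv 95: fwd
Round 7: pos2(id93) recv 95: fwd
Round 8: pos3(id95) recv 95: ELECTED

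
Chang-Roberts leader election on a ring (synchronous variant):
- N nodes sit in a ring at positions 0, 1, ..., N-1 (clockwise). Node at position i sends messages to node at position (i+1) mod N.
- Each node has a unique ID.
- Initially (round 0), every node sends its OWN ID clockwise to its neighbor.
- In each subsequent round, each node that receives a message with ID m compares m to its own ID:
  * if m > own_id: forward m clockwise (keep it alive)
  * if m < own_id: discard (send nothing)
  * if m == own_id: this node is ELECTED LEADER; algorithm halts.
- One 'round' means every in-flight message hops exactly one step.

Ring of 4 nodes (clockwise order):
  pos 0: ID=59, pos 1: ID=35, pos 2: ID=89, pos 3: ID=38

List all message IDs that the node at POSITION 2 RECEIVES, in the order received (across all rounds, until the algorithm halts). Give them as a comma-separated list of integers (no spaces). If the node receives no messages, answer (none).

Round 1: pos1(id35) recv 59: fwd; pos2(id89) recv 35: drop; pos3(id38) recv 89: fwd; pos0(id59) recv 38: drop
Round 2: pos2(id89) recv 59: drop; pos0(id59) recv 89: fwd
Round 3: pos1(id35) recv 89: fwd
Round 4: pos2(id89) recv 89: ELECTED

Answer: 35,59,89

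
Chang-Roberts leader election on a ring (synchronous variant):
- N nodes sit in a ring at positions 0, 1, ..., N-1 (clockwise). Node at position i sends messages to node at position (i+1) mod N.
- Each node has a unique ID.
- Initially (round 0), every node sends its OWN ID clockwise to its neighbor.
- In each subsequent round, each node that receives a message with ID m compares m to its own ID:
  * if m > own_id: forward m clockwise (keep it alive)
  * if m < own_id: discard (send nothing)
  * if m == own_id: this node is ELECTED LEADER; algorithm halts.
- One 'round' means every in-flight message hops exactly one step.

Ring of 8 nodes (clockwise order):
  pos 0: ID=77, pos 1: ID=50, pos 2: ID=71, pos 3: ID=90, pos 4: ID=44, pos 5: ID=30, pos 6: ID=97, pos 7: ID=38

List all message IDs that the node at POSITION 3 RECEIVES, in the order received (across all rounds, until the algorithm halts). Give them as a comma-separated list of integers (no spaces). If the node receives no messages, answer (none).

Answer: 71,77,97

Derivation:
Round 1: pos1(id50) recv 77: fwd; pos2(id71) recv 50: drop; pos3(id90) recv 71: drop; pos4(id44) recv 90: fwd; pos5(id30) recv 44: fwd; pos6(id97) recv 30: drop; pos7(id38) recv 97: fwd; pos0(id77) recv 38: drop
Round 2: pos2(id71) recv 77: fwd; pos5(id30) recv 90: fwd; pos6(id97) recv 44: drop; pos0(id77) recv 97: fwd
Round 3: pos3(id90) recv 77: drop; pos6(id97) recv 90: drop; pos1(id50) recv 97: fwd
Round 4: pos2(id71) recv 97: fwd
Round 5: pos3(id90) recv 97: fwd
Round 6: pos4(id44) recv 97: fwd
Round 7: pos5(id30) recv 97: fwd
Round 8: pos6(id97) recv 97: ELECTED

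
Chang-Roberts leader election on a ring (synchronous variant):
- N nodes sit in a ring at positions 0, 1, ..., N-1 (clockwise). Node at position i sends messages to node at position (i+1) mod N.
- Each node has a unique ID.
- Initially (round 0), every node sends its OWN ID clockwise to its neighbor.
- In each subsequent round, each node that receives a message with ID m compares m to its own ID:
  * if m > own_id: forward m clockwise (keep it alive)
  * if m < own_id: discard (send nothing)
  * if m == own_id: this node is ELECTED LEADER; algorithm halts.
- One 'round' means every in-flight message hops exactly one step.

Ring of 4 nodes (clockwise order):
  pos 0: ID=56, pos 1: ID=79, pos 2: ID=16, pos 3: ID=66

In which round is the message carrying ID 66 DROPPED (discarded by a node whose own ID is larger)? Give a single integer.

Answer: 2

Derivation:
Round 1: pos1(id79) recv 56: drop; pos2(id16) recv 79: fwd; pos3(id66) recv 16: drop; pos0(id56) recv 66: fwd
Round 2: pos3(id66) recv 79: fwd; pos1(id79) recv 66: drop
Round 3: pos0(id56) recv 79: fwd
Round 4: pos1(id79) recv 79: ELECTED
Message ID 66 originates at pos 3; dropped at pos 1 in round 2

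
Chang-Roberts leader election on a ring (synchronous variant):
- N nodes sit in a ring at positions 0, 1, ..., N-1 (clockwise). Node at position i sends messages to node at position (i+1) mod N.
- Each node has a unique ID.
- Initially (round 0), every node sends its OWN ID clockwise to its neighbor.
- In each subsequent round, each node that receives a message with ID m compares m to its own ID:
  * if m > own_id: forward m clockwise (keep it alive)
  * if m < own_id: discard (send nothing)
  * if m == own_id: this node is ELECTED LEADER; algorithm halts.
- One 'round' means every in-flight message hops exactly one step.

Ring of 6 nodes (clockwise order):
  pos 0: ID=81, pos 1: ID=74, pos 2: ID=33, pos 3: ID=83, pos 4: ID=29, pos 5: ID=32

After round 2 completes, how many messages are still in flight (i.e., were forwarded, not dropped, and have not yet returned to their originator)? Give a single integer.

Answer: 2

Derivation:
Round 1: pos1(id74) recv 81: fwd; pos2(id33) recv 74: fwd; pos3(id83) recv 33: drop; pos4(id29) recv 83: fwd; pos5(id32) recv 29: drop; pos0(id81) recv 32: drop
Round 2: pos2(id33) recv 81: fwd; pos3(id83) recv 74: drop; pos5(id32) recv 83: fwd
After round 2: 2 messages still in flight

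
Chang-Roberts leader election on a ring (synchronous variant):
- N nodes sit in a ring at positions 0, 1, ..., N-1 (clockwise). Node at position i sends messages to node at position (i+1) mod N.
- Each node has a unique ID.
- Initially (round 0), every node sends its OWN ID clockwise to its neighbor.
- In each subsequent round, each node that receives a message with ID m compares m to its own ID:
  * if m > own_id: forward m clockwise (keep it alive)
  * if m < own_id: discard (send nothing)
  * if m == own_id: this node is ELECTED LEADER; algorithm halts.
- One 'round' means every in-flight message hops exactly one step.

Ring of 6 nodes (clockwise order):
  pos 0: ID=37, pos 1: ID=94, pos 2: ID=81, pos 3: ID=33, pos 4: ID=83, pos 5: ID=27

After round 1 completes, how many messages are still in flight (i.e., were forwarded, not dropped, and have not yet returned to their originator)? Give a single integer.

Answer: 3

Derivation:
Round 1: pos1(id94) recv 37: drop; pos2(id81) recv 94: fwd; pos3(id33) recv 81: fwd; pos4(id83) recv 33: drop; pos5(id27) recv 83: fwd; pos0(id37) recv 27: drop
After round 1: 3 messages still in flight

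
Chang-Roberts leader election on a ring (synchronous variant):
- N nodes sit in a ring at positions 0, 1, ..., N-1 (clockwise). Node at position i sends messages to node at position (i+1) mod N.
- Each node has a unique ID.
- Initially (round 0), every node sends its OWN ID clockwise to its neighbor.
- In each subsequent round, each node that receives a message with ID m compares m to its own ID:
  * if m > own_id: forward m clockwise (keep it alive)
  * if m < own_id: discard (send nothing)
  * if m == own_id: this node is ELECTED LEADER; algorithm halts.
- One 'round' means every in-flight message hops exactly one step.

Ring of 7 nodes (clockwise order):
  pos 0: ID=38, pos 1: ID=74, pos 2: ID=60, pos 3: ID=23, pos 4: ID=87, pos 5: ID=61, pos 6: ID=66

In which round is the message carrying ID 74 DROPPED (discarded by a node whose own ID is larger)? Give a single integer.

Round 1: pos1(id74) recv 38: drop; pos2(id60) recv 74: fwd; pos3(id23) recv 60: fwd; pos4(id87) recv 23: drop; pos5(id61) recv 87: fwd; pos6(id66) recv 61: drop; pos0(id38) recv 66: fwd
Round 2: pos3(id23) recv 74: fwd; pos4(id87) recv 60: drop; pos6(id66) recv 87: fwd; pos1(id74) recv 66: drop
Round 3: pos4(id87) recv 74: drop; pos0(id38) recv 87: fwd
Round 4: pos1(id74) recv 87: fwd
Round 5: pos2(id60) recv 87: fwd
Round 6: pos3(id23) recv 87: fwd
Round 7: pos4(id87) recv 87: ELECTED
Message ID 74 originates at pos 1; dropped at pos 4 in round 3

Answer: 3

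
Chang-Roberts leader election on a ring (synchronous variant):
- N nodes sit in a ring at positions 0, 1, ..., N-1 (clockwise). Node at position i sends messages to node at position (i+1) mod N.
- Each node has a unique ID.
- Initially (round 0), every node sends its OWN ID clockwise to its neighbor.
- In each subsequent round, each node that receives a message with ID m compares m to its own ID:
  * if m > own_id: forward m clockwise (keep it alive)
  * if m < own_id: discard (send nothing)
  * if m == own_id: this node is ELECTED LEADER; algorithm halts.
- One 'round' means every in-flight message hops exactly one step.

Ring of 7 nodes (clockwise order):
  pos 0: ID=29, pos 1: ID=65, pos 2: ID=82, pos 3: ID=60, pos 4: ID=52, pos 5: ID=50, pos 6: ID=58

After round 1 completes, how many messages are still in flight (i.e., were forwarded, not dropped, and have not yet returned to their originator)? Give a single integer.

Answer: 4

Derivation:
Round 1: pos1(id65) recv 29: drop; pos2(id82) recv 65: drop; pos3(id60) recv 82: fwd; pos4(id52) recv 60: fwd; pos5(id50) recv 52: fwd; pos6(id58) recv 50: drop; pos0(id29) recv 58: fwd
After round 1: 4 messages still in flight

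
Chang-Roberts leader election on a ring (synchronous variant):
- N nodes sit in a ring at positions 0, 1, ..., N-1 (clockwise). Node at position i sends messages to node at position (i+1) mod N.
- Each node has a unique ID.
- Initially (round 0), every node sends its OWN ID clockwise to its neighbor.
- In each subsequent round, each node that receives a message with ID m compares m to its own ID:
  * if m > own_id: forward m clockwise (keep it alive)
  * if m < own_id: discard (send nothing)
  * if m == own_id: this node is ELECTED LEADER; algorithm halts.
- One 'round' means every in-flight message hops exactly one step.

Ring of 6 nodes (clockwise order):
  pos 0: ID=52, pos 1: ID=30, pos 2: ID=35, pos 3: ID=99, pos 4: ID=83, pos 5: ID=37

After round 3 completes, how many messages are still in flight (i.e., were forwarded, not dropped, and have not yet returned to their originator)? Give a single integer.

Answer: 2

Derivation:
Round 1: pos1(id30) recv 52: fwd; pos2(id35) recv 30: drop; pos3(id99) recv 35: drop; pos4(id83) recv 99: fwd; pos5(id37) recv 83: fwd; pos0(id52) recv 37: drop
Round 2: pos2(id35) recv 52: fwd; pos5(id37) recv 99: fwd; pos0(id52) recv 83: fwd
Round 3: pos3(id99) recv 52: drop; pos0(id52) recv 99: fwd; pos1(id30) recv 83: fwd
After round 3: 2 messages still in flight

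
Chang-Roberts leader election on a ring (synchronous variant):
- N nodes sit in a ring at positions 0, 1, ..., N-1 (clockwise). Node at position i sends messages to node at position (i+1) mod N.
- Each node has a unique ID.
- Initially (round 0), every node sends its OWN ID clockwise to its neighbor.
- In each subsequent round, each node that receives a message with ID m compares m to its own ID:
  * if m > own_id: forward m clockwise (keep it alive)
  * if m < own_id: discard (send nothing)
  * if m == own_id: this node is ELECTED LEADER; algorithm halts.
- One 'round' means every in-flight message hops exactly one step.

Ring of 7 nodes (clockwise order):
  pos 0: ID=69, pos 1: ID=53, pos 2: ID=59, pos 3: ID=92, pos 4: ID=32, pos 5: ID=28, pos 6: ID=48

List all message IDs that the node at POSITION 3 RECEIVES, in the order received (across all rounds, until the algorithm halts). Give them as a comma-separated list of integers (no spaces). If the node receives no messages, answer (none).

Answer: 59,69,92

Derivation:
Round 1: pos1(id53) recv 69: fwd; pos2(id59) recv 53: drop; pos3(id92) recv 59: drop; pos4(id32) recv 92: fwd; pos5(id28) recv 32: fwd; pos6(id48) recv 28: drop; pos0(id69) recv 48: drop
Round 2: pos2(id59) recv 69: fwd; pos5(id28) recv 92: fwd; pos6(id48) recv 32: drop
Round 3: pos3(id92) recv 69: drop; pos6(id48) recv 92: fwd
Round 4: pos0(id69) recv 92: fwd
Round 5: pos1(id53) recv 92: fwd
Round 6: pos2(id59) recv 92: fwd
Round 7: pos3(id92) recv 92: ELECTED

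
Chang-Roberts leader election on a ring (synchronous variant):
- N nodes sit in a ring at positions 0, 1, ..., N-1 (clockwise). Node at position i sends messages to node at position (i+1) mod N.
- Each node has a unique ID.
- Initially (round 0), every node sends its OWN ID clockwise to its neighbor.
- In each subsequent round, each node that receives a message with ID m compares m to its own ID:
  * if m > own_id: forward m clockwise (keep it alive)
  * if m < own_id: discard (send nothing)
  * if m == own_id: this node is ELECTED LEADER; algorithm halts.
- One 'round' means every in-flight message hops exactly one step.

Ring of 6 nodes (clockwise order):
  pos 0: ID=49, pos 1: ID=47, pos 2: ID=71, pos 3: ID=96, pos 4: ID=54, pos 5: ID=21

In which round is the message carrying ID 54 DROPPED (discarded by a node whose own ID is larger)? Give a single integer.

Answer: 4

Derivation:
Round 1: pos1(id47) recv 49: fwd; pos2(id71) recv 47: drop; pos3(id96) recv 71: drop; pos4(id54) recv 96: fwd; pos5(id21) recv 54: fwd; pos0(id49) recv 21: drop
Round 2: pos2(id71) recv 49: drop; pos5(id21) recv 96: fwd; pos0(id49) recv 54: fwd
Round 3: pos0(id49) recv 96: fwd; pos1(id47) recv 54: fwd
Round 4: pos1(id47) recv 96: fwd; pos2(id71) recv 54: drop
Round 5: pos2(id71) recv 96: fwd
Round 6: pos3(id96) recv 96: ELECTED
Message ID 54 originates at pos 4; dropped at pos 2 in round 4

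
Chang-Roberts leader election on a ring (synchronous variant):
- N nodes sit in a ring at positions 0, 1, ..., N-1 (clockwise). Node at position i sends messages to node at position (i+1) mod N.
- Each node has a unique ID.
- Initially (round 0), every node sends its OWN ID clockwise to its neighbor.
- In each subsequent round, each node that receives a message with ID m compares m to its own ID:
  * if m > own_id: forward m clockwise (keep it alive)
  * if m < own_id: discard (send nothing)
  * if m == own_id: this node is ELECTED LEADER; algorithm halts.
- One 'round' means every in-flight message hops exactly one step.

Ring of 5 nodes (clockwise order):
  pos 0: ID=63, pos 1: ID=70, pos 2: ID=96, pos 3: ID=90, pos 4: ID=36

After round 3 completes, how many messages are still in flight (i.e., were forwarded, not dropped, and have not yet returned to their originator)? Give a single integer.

Answer: 2

Derivation:
Round 1: pos1(id70) recv 63: drop; pos2(id96) recv 70: drop; pos3(id90) recv 96: fwd; pos4(id36) recv 90: fwd; pos0(id63) recv 36: drop
Round 2: pos4(id36) recv 96: fwd; pos0(id63) recv 90: fwd
Round 3: pos0(id63) recv 96: fwd; pos1(id70) recv 90: fwd
After round 3: 2 messages still in flight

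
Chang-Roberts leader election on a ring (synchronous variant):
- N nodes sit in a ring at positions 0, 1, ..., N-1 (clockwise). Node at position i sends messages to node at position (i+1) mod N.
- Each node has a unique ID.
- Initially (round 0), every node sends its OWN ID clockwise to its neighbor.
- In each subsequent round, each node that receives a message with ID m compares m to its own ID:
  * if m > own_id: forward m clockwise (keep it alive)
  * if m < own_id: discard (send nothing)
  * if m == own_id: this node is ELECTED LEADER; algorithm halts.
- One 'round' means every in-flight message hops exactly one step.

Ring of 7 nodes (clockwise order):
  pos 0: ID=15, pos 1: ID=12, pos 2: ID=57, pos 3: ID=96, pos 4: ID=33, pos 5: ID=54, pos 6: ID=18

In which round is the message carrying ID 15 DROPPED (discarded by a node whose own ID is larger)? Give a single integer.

Answer: 2

Derivation:
Round 1: pos1(id12) recv 15: fwd; pos2(id57) recv 12: drop; pos3(id96) recv 57: drop; pos4(id33) recv 96: fwd; pos5(id54) recv 33: drop; pos6(id18) recv 54: fwd; pos0(id15) recv 18: fwd
Round 2: pos2(id57) recv 15: drop; pos5(id54) recv 96: fwd; pos0(id15) recv 54: fwd; pos1(id12) recv 18: fwd
Round 3: pos6(id18) recv 96: fwd; pos1(id12) recv 54: fwd; pos2(id57) recv 18: drop
Round 4: pos0(id15) recv 96: fwd; pos2(id57) recv 54: drop
Round 5: pos1(id12) recv 96: fwd
Round 6: pos2(id57) recv 96: fwd
Round 7: pos3(id96) recv 96: ELECTED
Message ID 15 originates at pos 0; dropped at pos 2 in round 2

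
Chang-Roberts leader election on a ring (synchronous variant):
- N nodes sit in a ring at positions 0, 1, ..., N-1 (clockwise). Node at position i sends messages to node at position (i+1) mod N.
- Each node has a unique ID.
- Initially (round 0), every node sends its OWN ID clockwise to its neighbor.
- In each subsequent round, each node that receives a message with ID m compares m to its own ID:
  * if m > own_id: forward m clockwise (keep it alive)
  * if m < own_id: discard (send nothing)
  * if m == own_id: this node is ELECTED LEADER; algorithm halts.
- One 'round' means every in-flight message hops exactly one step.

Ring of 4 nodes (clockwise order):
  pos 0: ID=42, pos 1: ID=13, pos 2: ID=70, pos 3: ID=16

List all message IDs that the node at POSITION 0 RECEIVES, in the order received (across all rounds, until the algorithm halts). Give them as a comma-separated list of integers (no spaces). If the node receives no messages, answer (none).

Round 1: pos1(id13) recv 42: fwd; pos2(id70) recv 13: drop; pos3(id16) recv 70: fwd; pos0(id42) recv 16: drop
Round 2: pos2(id70) recv 42: drop; pos0(id42) recv 70: fwd
Round 3: pos1(id13) recv 70: fwd
Round 4: pos2(id70) recv 70: ELECTED

Answer: 16,70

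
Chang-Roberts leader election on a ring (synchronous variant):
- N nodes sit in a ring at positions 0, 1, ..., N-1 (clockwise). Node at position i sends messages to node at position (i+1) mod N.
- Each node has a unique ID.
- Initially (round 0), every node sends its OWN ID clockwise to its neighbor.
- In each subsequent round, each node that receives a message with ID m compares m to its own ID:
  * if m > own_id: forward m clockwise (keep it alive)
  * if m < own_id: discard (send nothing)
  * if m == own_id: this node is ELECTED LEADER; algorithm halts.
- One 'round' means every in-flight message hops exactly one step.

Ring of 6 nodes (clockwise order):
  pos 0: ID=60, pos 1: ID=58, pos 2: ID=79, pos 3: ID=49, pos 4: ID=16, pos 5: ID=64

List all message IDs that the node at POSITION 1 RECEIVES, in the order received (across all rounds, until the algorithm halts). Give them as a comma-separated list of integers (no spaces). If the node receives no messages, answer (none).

Answer: 60,64,79

Derivation:
Round 1: pos1(id58) recv 60: fwd; pos2(id79) recv 58: drop; pos3(id49) recv 79: fwd; pos4(id16) recv 49: fwd; pos5(id64) recv 16: drop; pos0(id60) recv 64: fwd
Round 2: pos2(id79) recv 60: drop; pos4(id16) recv 79: fwd; pos5(id64) recv 49: drop; pos1(id58) recv 64: fwd
Round 3: pos5(id64) recv 79: fwd; pos2(id79) recv 64: drop
Round 4: pos0(id60) recv 79: fwd
Round 5: pos1(id58) recv 79: fwd
Round 6: pos2(id79) recv 79: ELECTED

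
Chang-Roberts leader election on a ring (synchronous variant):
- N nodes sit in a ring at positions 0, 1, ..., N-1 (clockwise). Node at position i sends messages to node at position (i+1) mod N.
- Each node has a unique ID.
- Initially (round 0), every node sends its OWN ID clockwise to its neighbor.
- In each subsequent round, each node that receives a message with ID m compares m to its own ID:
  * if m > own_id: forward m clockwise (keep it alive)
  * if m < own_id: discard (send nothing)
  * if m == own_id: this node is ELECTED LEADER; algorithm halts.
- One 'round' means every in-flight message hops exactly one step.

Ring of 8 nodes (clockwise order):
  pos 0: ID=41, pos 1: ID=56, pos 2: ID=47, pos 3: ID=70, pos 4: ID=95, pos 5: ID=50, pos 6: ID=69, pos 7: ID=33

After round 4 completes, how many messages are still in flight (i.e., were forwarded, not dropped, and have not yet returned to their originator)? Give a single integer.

Round 1: pos1(id56) recv 41: drop; pos2(id47) recv 56: fwd; pos3(id70) recv 47: drop; pos4(id95) recv 70: drop; pos5(id50) recv 95: fwd; pos6(id69) recv 50: drop; pos7(id33) recv 69: fwd; pos0(id41) recv 33: drop
Round 2: pos3(id70) recv 56: drop; pos6(id69) recv 95: fwd; pos0(id41) recv 69: fwd
Round 3: pos7(id33) recv 95: fwd; pos1(id56) recv 69: fwd
Round 4: pos0(id41) recv 95: fwd; pos2(id47) recv 69: fwd
After round 4: 2 messages still in flight

Answer: 2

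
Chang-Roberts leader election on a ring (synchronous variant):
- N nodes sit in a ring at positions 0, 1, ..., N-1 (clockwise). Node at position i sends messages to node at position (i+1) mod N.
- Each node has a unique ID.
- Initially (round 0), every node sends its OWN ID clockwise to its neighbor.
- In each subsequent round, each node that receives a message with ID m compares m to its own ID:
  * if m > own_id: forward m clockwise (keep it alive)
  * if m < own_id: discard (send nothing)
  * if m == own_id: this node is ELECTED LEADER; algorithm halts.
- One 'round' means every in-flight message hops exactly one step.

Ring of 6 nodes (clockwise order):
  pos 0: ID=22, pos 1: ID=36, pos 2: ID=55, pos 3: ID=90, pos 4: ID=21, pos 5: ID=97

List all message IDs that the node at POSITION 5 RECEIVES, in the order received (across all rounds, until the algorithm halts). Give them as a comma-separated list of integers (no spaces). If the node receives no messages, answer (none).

Answer: 21,90,97

Derivation:
Round 1: pos1(id36) recv 22: drop; pos2(id55) recv 36: drop; pos3(id90) recv 55: drop; pos4(id21) recv 90: fwd; pos5(id97) recv 21: drop; pos0(id22) recv 97: fwd
Round 2: pos5(id97) recv 90: drop; pos1(id36) recv 97: fwd
Round 3: pos2(id55) recv 97: fwd
Round 4: pos3(id90) recv 97: fwd
Round 5: pos4(id21) recv 97: fwd
Round 6: pos5(id97) recv 97: ELECTED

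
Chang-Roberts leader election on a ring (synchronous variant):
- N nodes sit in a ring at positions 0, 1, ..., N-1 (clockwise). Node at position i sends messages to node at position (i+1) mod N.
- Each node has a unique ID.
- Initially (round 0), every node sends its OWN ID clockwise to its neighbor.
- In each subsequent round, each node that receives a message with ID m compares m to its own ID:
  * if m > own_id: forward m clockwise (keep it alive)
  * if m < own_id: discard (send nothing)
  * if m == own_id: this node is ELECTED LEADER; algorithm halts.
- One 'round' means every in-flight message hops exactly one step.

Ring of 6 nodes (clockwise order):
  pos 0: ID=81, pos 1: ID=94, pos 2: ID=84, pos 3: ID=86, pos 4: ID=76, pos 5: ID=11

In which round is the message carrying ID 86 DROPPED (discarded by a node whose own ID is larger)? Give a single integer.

Answer: 4

Derivation:
Round 1: pos1(id94) recv 81: drop; pos2(id84) recv 94: fwd; pos3(id86) recv 84: drop; pos4(id76) recv 86: fwd; pos5(id11) recv 76: fwd; pos0(id81) recv 11: drop
Round 2: pos3(id86) recv 94: fwd; pos5(id11) recv 86: fwd; pos0(id81) recv 76: drop
Round 3: pos4(id76) recv 94: fwd; pos0(id81) recv 86: fwd
Round 4: pos5(id11) recv 94: fwd; pos1(id94) recv 86: drop
Round 5: pos0(id81) recv 94: fwd
Round 6: pos1(id94) recv 94: ELECTED
Message ID 86 originates at pos 3; dropped at pos 1 in round 4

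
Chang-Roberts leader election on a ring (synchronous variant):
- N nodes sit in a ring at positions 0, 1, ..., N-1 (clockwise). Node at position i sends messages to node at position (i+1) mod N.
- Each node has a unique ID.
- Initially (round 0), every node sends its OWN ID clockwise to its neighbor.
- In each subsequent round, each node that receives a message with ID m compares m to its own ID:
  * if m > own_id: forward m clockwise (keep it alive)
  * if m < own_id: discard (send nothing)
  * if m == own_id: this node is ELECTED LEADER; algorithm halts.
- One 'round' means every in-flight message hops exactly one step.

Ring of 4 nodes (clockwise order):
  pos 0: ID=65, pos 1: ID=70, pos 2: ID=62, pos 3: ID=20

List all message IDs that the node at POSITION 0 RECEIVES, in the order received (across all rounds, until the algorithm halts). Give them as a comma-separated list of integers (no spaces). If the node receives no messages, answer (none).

Round 1: pos1(id70) recv 65: drop; pos2(id62) recv 70: fwd; pos3(id20) recv 62: fwd; pos0(id65) recv 20: drop
Round 2: pos3(id20) recv 70: fwd; pos0(id65) recv 62: drop
Round 3: pos0(id65) recv 70: fwd
Round 4: pos1(id70) recv 70: ELECTED

Answer: 20,62,70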